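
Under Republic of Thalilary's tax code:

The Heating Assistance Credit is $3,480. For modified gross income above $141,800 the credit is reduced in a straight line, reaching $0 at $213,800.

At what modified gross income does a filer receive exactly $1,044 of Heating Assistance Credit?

$1,044 is 1,044/3,480 of the full $3,480, so 2,436/3,480 of the $72,000 range has been used: income = $141,800 + $72,000 × 2,436/3,480 = $192,200.

$192,200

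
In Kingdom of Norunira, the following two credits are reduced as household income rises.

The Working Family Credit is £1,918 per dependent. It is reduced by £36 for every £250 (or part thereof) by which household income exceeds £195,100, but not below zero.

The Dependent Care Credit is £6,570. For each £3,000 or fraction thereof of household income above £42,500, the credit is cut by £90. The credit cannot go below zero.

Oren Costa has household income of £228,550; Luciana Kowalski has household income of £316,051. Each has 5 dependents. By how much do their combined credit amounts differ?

Oren (£228,550): Working Family Credit: base = 5 × £1,918 = £9,590. income exceeds £195,100 by £33,450, which is 134 full-or-partial £250 increments; reduction = 134 × £36 = £4,824, leaving £4,766. Dependent Care Credit: income exceeds £42,500 by £186,050, which is 63 full-or-partial £3,000 increments; reduction = 63 × £90 = £5,670, leaving £900. total £4,766 + £900 = £5,666
Luciana (£316,051): Working Family Credit: base = 5 × £1,918 = £9,590. income exceeds £195,100 by £120,951 → 484 increments × £36 = £17,424 ≥ base, so the credit is £0. Dependent Care Credit: income exceeds £42,500 by £273,551 → 92 increments × £90 = £8,280 ≥ base, so the credit is £0. total £0 + £0 = £0
Difference: |£5,666 − £0| = £5,666.

£5,666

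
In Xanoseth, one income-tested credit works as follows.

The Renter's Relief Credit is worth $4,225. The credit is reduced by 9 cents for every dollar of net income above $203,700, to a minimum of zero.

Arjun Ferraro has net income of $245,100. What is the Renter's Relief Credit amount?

Renter's Relief Credit: 9% of the $41,400 excess over $203,700 is $3,726; credit = $4,225 − $3,726 = $499.

$499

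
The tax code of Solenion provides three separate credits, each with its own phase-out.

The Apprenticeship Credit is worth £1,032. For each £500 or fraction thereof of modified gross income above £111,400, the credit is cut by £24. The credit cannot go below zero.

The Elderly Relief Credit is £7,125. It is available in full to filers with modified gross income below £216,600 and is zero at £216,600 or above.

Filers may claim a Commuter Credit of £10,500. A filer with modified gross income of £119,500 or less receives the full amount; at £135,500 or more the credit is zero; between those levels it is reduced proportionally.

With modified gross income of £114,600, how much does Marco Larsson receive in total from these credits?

Apprenticeship Credit: income exceeds £111,400 by £3,200, which is 7 full-or-partial £500 increments; reduction = 7 × £24 = £168, leaving £864.
Elderly Relief Credit: £114,600 is below the £216,600 cutoff, so the full £7,125 applies.
Commuter Credit: £114,600 is at or below the £119,500 threshold, so the full £10,500 applies.
Total: £864 + £7,125 + £10,500 = £18,489.

£18,489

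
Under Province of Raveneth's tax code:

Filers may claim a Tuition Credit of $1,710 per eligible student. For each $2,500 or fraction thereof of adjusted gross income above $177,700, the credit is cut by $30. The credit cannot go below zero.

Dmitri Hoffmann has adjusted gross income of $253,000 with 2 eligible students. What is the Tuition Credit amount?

Tuition Credit: base = 2 × $1,710 = $3,420. income exceeds $177,700 by $75,300, which is 31 full-or-partial $2,500 increments; reduction = 31 × $30 = $930, leaving $2,490.

$2,490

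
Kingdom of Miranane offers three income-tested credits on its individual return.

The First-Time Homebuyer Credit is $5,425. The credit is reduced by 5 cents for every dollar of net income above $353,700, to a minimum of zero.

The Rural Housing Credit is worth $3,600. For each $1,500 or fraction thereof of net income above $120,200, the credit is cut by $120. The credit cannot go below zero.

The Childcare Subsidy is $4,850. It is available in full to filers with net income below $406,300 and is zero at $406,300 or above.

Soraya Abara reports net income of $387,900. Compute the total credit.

$8,565

First-Time Homebuyer Credit: 5% of the $34,200 excess over $353,700 is $1,710; credit = $5,425 − $1,710 = $3,715.
Rural Housing Credit: income exceeds $120,200 by $267,700 → 179 increments × $120 = $21,480 ≥ base, so the credit is $0.
Childcare Subsidy: $387,900 is below the $406,300 cutoff, so the full $4,850 applies.
Total: $3,715 + $0 + $4,850 = $8,565.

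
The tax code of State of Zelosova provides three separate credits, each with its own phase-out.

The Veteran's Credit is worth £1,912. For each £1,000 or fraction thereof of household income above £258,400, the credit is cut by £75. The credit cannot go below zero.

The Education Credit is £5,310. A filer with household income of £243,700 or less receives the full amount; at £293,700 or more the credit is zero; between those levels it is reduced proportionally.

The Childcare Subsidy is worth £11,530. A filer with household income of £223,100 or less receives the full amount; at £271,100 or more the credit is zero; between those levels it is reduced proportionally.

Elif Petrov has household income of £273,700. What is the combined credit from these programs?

Veteran's Credit: income exceeds £258,400 by £15,300, which is 16 full-or-partial £1,000 increments; reduction = 16 × £75 = £1,200, leaving £712.
Education Credit: £273,700 is £30,000 into a £50,000 phase-out range, leaving 20,000/50,000 of the credit: £5,310 × 20,000/50,000 = £2,124.
Childcare Subsidy: £273,700 is at or above £271,100, so the credit is £0.
Total: £712 + £2,124 + £0 = £2,836.

£2,836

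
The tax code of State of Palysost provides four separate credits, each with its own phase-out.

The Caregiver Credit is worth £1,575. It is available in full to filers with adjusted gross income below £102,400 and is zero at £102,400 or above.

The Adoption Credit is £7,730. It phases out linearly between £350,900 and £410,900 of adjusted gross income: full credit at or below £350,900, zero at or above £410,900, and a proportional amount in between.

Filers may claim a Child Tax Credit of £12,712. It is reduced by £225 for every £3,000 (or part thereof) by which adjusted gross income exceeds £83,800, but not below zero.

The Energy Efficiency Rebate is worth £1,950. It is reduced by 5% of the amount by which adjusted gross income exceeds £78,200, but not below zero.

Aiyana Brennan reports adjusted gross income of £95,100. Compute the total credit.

£22,222

Caregiver Credit: £95,100 is below the £102,400 cutoff, so the full £1,575 applies.
Adoption Credit: £95,100 is at or below the £350,900 threshold, so the full £7,730 applies.
Child Tax Credit: income exceeds £83,800 by £11,300, which is 4 full-or-partial £3,000 increments; reduction = 4 × £225 = £900, leaving £11,812.
Energy Efficiency Rebate: 5% of the £16,900 excess over £78,200 is £845; credit = £1,950 − £845 = £1,105.
Total: £1,575 + £7,730 + £11,812 + £1,105 = £22,222.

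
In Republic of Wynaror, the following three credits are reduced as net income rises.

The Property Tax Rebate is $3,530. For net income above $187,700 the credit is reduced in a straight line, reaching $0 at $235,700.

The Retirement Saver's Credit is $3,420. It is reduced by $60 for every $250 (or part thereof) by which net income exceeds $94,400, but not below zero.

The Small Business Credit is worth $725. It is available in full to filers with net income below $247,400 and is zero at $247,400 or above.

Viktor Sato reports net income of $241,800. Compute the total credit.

$725

Property Tax Rebate: $241,800 is at or above $235,700, so the credit is $0.
Retirement Saver's Credit: income exceeds $94,400 by $147,400 → 590 increments × $60 = $35,400 ≥ base, so the credit is $0.
Small Business Credit: $241,800 is below the $247,400 cutoff, so the full $725 applies.
Total: $0 + $0 + $725 = $725.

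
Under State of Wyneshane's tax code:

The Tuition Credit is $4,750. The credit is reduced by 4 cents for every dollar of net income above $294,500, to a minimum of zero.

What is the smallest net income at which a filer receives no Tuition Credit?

The credit falls by 4% of each dollar above $294,500, so it reaches zero when the excess is $4,750 / 4% = $118,750: income = $294,500 + $118,750 = $413,250.

$413,250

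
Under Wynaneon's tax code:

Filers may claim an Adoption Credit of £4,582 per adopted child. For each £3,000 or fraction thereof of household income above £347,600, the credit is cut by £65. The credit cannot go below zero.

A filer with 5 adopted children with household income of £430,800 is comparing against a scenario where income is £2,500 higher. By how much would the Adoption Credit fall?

At £430,800 — base = 5 × £4,582 = £22,910. income exceeds £347,600 by £83,200, which is 28 full-or-partial £3,000 increments; reduction = 28 × £65 = £1,820, leaving £21,090.
At £433,300 — base = 5 × £4,582 = £22,910. income exceeds £347,600 by £85,700, which is 29 full-or-partial £3,000 increments; reduction = 29 × £65 = £1,885, leaving £21,025.
Lost: £21,090 − £21,025 = £65.

£65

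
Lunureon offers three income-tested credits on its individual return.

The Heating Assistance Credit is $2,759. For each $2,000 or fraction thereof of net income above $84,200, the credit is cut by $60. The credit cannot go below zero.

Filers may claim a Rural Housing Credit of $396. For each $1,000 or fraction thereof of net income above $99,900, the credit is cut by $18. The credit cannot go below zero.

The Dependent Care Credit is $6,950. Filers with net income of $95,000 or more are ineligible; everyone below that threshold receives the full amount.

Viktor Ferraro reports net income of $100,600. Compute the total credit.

$2,597

Heating Assistance Credit: income exceeds $84,200 by $16,400, which is 9 full-or-partial $2,000 increments; reduction = 9 × $60 = $540, leaving $2,219.
Rural Housing Credit: income exceeds $99,900 by $700, which is 1 full-or-partial $1,000 increment; reduction = 1 × $18 = $18, leaving $378.
Dependent Care Credit: $100,600 meets or exceeds the $95,000 cutoff, so the credit is $0.
Total: $2,219 + $378 + $0 = $2,597.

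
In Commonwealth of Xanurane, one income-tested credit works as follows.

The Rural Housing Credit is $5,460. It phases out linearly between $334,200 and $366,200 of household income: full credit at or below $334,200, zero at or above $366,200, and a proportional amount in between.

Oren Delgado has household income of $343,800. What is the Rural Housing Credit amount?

Rural Housing Credit: $343,800 is $9,600 into a $32,000 phase-out range, leaving 22,400/32,000 of the credit: $5,460 × 22,400/32,000 = $3,822.

$3,822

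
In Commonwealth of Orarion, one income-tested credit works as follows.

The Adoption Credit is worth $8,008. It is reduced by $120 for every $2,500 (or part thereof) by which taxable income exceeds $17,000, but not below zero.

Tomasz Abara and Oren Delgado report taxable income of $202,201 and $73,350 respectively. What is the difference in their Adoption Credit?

$5,248

Tomasz ($202,201): Adoption Credit: income exceeds $17,000 by $185,201 → 75 increments × $120 = $9,000 ≥ base, so the credit is $0.
Oren ($73,350): Adoption Credit: income exceeds $17,000 by $56,350, which is 23 full-or-partial $2,500 increments; reduction = 23 × $120 = $2,760, leaving $5,248.
Difference: |$0 − $5,248| = $5,248.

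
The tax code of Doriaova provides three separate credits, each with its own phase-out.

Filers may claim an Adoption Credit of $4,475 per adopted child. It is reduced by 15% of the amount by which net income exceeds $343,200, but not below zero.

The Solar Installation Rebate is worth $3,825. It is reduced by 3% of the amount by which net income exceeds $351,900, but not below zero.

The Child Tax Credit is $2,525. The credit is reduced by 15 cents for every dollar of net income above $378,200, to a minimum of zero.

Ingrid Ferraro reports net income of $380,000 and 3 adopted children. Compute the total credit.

Adoption Credit: base = 3 × $4,475 = $13,425. 15% of the $36,800 excess over $343,200 is $5,520; credit = $13,425 − $5,520 = $7,905.
Solar Installation Rebate: 3% of the $28,100 excess over $351,900 is $843; credit = $3,825 − $843 = $2,982.
Child Tax Credit: 15% of the $1,800 excess over $378,200 is $270; credit = $2,525 − $270 = $2,255.
Total: $7,905 + $2,982 + $2,255 = $13,142.

$13,142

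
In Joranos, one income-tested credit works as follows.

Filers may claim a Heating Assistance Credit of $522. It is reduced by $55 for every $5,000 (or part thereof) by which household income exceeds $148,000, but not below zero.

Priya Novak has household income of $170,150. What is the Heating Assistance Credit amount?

$247

Heating Assistance Credit: income exceeds $148,000 by $22,150, which is 5 full-or-partial $5,000 increments; reduction = 5 × $55 = $275, leaving $247.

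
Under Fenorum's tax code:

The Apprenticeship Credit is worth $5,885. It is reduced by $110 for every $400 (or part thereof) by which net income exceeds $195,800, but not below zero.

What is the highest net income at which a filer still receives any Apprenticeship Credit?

After 53 increments the reduction is 53 × $110 = $5,830, leaving $55; one more increment wipes it out. Increment 53 ends at excess 53 × $400 = $21,200, so the highest qualifying income is $195,800 + $21,200 = $217,000.

$217,000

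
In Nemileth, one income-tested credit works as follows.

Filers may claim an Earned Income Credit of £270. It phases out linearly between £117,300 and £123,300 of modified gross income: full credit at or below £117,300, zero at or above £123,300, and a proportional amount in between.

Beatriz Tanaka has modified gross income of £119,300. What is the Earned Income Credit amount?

£180

Earned Income Credit: £119,300 is £2,000 into a £6,000 phase-out range, leaving 4,000/6,000 of the credit: £270 × 4,000/6,000 = £180.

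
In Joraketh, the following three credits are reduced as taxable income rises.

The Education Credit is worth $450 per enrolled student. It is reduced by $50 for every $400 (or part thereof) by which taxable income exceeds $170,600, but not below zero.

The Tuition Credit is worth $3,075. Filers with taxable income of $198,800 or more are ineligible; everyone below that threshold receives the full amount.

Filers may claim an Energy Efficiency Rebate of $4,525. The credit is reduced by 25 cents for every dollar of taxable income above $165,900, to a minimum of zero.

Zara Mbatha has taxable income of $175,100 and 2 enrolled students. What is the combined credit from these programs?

Education Credit: base = 2 × $450 = $900. income exceeds $170,600 by $4,500, which is 12 full-or-partial $400 increments; reduction = 12 × $50 = $600, leaving $300.
Tuition Credit: $175,100 is below the $198,800 cutoff, so the full $3,075 applies.
Energy Efficiency Rebate: 25% of the $9,200 excess over $165,900 is $2,300; credit = $4,525 − $2,300 = $2,225.
Total: $300 + $3,075 + $2,225 = $5,600.

$5,600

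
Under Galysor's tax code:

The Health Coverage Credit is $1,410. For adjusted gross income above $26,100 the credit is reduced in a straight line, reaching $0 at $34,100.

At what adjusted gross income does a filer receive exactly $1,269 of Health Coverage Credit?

$26,900

$1,269 is 1,269/1,410 of the full $1,410, so 141/1,410 of the $8,000 range has been used: income = $26,100 + $8,000 × 141/1,410 = $26,900.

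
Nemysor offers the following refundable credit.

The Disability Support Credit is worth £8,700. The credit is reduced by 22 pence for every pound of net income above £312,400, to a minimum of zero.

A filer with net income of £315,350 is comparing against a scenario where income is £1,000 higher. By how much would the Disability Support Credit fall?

At £315,350 — 22% of the £2,950 excess over £312,400 is £649; credit = £8,700 − £649 = £8,051.
At £316,350 — 22% of the £3,950 excess over £312,400 is £869; credit = £8,700 − £869 = £7,831.
Lost: £8,051 − £7,831 = £220.

£220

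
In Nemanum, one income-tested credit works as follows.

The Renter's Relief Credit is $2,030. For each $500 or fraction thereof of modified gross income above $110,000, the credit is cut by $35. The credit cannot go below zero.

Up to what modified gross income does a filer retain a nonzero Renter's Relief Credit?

After 57 increments the reduction is 57 × $35 = $1,995, leaving $35; one more increment wipes it out. Increment 57 ends at excess 57 × $500 = $28,500, so the highest qualifying income is $110,000 + $28,500 = $138,500.

$138,500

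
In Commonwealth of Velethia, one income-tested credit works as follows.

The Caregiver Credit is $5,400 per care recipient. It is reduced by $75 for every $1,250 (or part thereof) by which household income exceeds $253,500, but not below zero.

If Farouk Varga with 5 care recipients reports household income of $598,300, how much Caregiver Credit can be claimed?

Caregiver Credit: base = 5 × $5,400 = $27,000. income exceeds $253,500 by $344,800, which is 276 full-or-partial $1,250 increments; reduction = 276 × $75 = $20,700, leaving $6,300.

$6,300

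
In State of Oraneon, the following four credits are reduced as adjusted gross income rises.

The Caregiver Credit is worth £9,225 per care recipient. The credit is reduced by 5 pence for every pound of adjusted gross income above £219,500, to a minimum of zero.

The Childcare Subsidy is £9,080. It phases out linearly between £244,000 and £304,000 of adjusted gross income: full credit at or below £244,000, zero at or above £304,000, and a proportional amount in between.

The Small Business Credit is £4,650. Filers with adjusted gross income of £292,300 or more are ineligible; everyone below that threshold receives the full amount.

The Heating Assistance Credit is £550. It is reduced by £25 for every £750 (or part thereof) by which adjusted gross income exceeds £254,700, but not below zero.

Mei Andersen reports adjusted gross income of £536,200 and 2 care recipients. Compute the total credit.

Caregiver Credit: base = 2 × £9,225 = £18,450. 5% of the £316,700 excess over £219,500 is £15,835; credit = £18,450 − £15,835 = £2,615.
Childcare Subsidy: £536,200 is at or above £304,000, so the credit is £0.
Small Business Credit: £536,200 meets or exceeds the £292,300 cutoff, so the credit is £0.
Heating Assistance Credit: income exceeds £254,700 by £281,500 → 376 increments × £25 = £9,400 ≥ base, so the credit is £0.
Total: £2,615 + £0 + £0 + £0 = £2,615.

£2,615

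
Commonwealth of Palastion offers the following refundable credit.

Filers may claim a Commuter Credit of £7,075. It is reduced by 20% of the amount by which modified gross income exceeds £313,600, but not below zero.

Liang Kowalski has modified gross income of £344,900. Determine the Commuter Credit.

Commuter Credit: 20% of the £31,300 excess over £313,600 is £6,260; credit = £7,075 − £6,260 = £815.

£815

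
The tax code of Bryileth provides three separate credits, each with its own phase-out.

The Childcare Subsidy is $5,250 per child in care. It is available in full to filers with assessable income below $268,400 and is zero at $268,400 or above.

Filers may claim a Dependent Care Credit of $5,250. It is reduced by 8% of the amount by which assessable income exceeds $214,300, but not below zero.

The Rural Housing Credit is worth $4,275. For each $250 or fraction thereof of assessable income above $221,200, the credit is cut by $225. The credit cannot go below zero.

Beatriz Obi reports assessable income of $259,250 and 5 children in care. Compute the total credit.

$27,904

Childcare Subsidy: base = 5 × $5,250 = $26,250. $259,250 is below the $268,400 cutoff, so the full $26,250 applies.
Dependent Care Credit: 8% of the $44,950 excess over $214,300 is $3,596; credit = $5,250 − $3,596 = $1,654.
Rural Housing Credit: income exceeds $221,200 by $38,050 → 153 increments × $225 = $34,425 ≥ base, so the credit is $0.
Total: $26,250 + $1,654 + $0 = $27,904.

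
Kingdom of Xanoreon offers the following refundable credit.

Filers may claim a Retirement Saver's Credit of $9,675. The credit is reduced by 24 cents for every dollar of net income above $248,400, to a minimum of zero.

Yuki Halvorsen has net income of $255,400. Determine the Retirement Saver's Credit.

Retirement Saver's Credit: 24% of the $7,000 excess over $248,400 is $1,680; credit = $9,675 − $1,680 = $7,995.

$7,995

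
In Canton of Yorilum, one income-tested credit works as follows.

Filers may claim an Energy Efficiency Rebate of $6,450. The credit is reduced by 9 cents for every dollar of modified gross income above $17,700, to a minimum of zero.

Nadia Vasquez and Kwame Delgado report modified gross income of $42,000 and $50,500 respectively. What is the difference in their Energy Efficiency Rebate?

Nadia ($42,000): Energy Efficiency Rebate: 9% of the $24,300 excess over $17,700 is $2,187; credit = $6,450 − $2,187 = $4,263.
Kwame ($50,500): Energy Efficiency Rebate: 9% of the $32,800 excess over $17,700 is $2,952; credit = $6,450 − $2,952 = $3,498.
Difference: |$4,263 − $3,498| = $765.

$765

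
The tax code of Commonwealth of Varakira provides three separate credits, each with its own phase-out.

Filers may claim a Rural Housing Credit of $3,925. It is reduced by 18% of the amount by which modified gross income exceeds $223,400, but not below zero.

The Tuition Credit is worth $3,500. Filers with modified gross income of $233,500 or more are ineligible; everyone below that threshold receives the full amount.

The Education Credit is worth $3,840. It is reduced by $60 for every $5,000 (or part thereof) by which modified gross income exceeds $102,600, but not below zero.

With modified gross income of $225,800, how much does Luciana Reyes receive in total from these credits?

$9,333

Rural Housing Credit: 18% of the $2,400 excess over $223,400 is $432; credit = $3,925 − $432 = $3,493.
Tuition Credit: $225,800 is below the $233,500 cutoff, so the full $3,500 applies.
Education Credit: income exceeds $102,600 by $123,200, which is 25 full-or-partial $5,000 increments; reduction = 25 × $60 = $1,500, leaving $2,340.
Total: $3,493 + $3,500 + $2,340 = $9,333.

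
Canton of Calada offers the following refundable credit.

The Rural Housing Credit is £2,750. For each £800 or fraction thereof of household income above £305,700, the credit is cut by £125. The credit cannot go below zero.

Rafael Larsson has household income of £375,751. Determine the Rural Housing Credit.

£0

Rural Housing Credit: income exceeds £305,700 by £70,051 → 88 increments × £125 = £11,000 ≥ base, so the credit is £0.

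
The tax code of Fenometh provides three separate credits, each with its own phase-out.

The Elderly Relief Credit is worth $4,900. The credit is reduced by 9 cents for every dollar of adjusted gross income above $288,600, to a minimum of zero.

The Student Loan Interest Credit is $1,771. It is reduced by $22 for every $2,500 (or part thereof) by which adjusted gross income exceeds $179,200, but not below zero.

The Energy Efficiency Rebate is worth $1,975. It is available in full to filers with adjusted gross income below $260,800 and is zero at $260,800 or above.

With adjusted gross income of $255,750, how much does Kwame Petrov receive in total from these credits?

$7,964

Elderly Relief Credit: $255,750 is at or below the $288,600 threshold, so the full $4,900 applies.
Student Loan Interest Credit: income exceeds $179,200 by $76,550, which is 31 full-or-partial $2,500 increments; reduction = 31 × $22 = $682, leaving $1,089.
Energy Efficiency Rebate: $255,750 is below the $260,800 cutoff, so the full $1,975 applies.
Total: $4,900 + $1,089 + $1,975 = $7,964.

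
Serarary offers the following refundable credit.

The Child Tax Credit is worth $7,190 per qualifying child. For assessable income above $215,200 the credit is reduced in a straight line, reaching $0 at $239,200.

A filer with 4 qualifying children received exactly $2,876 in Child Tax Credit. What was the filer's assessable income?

$236,800

Full credit = 4 × $7,190 = $28,760.
$2,876 is 2,876/28,760 of the full $28,760, so 25,884/28,760 of the $24,000 range has been used: income = $215,200 + $24,000 × 25,884/28,760 = $236,800.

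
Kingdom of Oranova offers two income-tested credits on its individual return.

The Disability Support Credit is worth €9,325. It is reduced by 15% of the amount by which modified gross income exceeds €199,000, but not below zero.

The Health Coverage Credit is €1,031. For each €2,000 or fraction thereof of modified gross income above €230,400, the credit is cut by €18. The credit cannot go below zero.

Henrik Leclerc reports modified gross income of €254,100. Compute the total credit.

Disability Support Credit: 15% of the €55,100 excess over €199,000 is €8,265; credit = €9,325 − €8,265 = €1,060.
Health Coverage Credit: income exceeds €230,400 by €23,700, which is 12 full-or-partial €2,000 increments; reduction = 12 × €18 = €216, leaving €815.
Total: €1,060 + €815 = €1,875.

€1,875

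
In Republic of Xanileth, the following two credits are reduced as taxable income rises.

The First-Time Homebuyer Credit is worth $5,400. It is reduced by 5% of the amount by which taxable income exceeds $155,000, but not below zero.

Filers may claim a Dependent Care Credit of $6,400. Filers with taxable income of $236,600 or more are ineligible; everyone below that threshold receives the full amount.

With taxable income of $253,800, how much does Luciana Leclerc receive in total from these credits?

First-Time Homebuyer Credit: 5% of the $98,800 excess over $155,000 is $4,940; credit = $5,400 − $4,940 = $460.
Dependent Care Credit: $253,800 meets or exceeds the $236,600 cutoff, so the credit is $0.
Total: $460 + $0 = $460.

$460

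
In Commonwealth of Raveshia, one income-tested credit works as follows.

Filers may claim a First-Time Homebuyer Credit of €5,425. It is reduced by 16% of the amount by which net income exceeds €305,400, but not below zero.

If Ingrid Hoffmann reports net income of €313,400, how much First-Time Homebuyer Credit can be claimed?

€4,145

First-Time Homebuyer Credit: 16% of the €8,000 excess over €305,400 is €1,280; credit = €5,425 − €1,280 = €4,145.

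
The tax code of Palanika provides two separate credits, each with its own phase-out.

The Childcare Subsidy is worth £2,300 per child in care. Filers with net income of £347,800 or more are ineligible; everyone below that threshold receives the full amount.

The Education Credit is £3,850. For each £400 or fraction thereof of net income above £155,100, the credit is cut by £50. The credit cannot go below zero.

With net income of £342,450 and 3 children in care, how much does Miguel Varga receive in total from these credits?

£6,900

Childcare Subsidy: base = 3 × £2,300 = £6,900. £342,450 is below the £347,800 cutoff, so the full £6,900 applies.
Education Credit: income exceeds £155,100 by £187,350 → 469 increments × £50 = £23,450 ≥ base, so the credit is £0.
Total: £6,900 + £0 = £6,900.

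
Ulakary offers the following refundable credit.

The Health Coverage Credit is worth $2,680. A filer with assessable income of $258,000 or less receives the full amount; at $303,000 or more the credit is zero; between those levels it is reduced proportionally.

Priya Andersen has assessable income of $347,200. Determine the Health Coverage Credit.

Health Coverage Credit: $347,200 is at or above $303,000, so the credit is $0.

$0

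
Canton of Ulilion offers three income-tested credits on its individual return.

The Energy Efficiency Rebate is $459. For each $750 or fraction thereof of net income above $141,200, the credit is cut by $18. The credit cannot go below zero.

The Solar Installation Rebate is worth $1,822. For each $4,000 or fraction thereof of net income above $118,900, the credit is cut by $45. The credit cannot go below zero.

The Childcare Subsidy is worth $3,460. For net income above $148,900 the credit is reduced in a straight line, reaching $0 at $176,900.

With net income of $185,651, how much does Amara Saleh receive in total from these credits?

Energy Efficiency Rebate: income exceeds $141,200 by $44,451 → 60 increments × $18 = $1,080 ≥ base, so the credit is $0.
Solar Installation Rebate: income exceeds $118,900 by $66,751, which is 17 full-or-partial $4,000 increments; reduction = 17 × $45 = $765, leaving $1,057.
Childcare Subsidy: $185,651 is at or above $176,900, so the credit is $0.
Total: $0 + $1,057 + $0 = $1,057.

$1,057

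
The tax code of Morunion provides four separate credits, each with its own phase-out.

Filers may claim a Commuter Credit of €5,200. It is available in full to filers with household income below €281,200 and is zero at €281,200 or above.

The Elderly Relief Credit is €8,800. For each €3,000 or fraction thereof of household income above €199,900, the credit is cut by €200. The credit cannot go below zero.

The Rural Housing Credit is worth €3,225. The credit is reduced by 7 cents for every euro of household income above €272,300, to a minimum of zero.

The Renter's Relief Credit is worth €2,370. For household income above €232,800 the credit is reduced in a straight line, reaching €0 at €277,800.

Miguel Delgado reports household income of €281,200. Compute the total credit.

Commuter Credit: €281,200 meets or exceeds the €281,200 cutoff, so the credit is €0.
Elderly Relief Credit: income exceeds €199,900 by €81,300, which is 28 full-or-partial €3,000 increments; reduction = 28 × €200 = €5,600, leaving €3,200.
Rural Housing Credit: 7% of the €8,900 excess over €272,300 is €623; credit = €3,225 − €623 = €2,602.
Renter's Relief Credit: €281,200 is at or above €277,800, so the credit is €0.
Total: €0 + €3,200 + €2,602 + €0 = €5,802.

€5,802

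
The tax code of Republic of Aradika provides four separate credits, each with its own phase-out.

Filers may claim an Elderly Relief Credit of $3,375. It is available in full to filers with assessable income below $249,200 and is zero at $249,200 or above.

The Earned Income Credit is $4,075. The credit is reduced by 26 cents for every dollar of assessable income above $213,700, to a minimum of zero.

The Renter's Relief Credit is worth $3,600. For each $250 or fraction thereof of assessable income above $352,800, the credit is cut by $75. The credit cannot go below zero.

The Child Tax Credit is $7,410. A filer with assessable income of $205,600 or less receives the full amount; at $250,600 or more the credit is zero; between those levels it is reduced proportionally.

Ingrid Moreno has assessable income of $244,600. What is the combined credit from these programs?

Elderly Relief Credit: $244,600 is below the $249,200 cutoff, so the full $3,375 applies.
Earned Income Credit: 26% of the $30,900 excess over $213,700 is $8,034 ≥ base, so the credit is $0.
Renter's Relief Credit: $244,600 is at or below the $352,800 threshold, so the full $3,600 applies.
Child Tax Credit: $244,600 is $39,000 into a $45,000 phase-out range, leaving 6,000/45,000 of the credit: $7,410 × 6,000/45,000 = $988.
Total: $3,375 + $0 + $3,600 + $988 = $7,963.

$7,963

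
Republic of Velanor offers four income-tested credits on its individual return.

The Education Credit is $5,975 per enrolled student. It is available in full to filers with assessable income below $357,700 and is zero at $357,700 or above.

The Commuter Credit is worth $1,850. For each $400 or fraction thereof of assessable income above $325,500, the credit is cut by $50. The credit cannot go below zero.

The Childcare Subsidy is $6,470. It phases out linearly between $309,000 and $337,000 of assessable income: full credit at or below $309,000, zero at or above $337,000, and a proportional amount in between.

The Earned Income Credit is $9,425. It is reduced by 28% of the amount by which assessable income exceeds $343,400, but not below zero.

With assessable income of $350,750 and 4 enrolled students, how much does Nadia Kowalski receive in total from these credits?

$31,267

Education Credit: base = 4 × $5,975 = $23,900. $350,750 is below the $357,700 cutoff, so the full $23,900 applies.
Commuter Credit: income exceeds $325,500 by $25,250 → 64 increments × $50 = $3,200 ≥ base, so the credit is $0.
Childcare Subsidy: $350,750 is at or above $337,000, so the credit is $0.
Earned Income Credit: 28% of the $7,350 excess over $343,400 is $2,058; credit = $9,425 − $2,058 = $7,367.
Total: $23,900 + $0 + $0 + $7,367 = $31,267.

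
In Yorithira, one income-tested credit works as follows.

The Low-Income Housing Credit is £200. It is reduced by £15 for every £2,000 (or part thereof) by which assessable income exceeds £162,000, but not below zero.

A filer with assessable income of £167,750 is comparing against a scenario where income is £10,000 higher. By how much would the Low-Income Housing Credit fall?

At £167,750 — income exceeds £162,000 by £5,750, which is 3 full-or-partial £2,000 increments; reduction = 3 × £15 = £45, leaving £155.
At £177,750 — income exceeds £162,000 by £15,750, which is 8 full-or-partial £2,000 increments; reduction = 8 × £15 = £120, leaving £80.
Lost: £155 − £80 = £75.

£75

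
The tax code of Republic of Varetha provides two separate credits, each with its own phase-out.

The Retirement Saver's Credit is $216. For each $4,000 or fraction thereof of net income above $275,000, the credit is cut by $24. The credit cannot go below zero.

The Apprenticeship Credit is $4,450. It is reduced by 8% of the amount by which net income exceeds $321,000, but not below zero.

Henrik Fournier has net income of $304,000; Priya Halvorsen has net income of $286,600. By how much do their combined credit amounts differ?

$120

Henrik ($304,000): Retirement Saver's Credit: income exceeds $275,000 by $29,000, which is 8 full-or-partial $4,000 increments; reduction = 8 × $24 = $192, leaving $24. Apprenticeship Credit: $304,000 is at or below the $321,000 threshold, so the full $4,450 applies. total $24 + $4,450 = $4,474
Priya ($286,600): Retirement Saver's Credit: income exceeds $275,000 by $11,600, which is 3 full-or-partial $4,000 increments; reduction = 3 × $24 = $72, leaving $144. Apprenticeship Credit: $286,600 is at or below the $321,000 threshold, so the full $4,450 applies. total $144 + $4,450 = $4,594
Difference: |$4,474 − $4,594| = $120.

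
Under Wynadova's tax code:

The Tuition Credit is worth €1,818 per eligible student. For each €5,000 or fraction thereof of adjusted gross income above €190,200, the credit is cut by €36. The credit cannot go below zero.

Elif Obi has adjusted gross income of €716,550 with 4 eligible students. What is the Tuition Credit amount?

Tuition Credit: base = 4 × €1,818 = €7,272. income exceeds €190,200 by €526,350, which is 106 full-or-partial €5,000 increments; reduction = 106 × €36 = €3,816, leaving €3,456.

€3,456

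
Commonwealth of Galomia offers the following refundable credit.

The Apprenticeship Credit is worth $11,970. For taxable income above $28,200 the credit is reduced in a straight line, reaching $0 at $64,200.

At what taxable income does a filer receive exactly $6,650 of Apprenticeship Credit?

$44,200

$6,650 is 6,650/11,970 of the full $11,970, so 5,320/11,970 of the $36,000 range has been used: income = $28,200 + $36,000 × 5,320/11,970 = $44,200.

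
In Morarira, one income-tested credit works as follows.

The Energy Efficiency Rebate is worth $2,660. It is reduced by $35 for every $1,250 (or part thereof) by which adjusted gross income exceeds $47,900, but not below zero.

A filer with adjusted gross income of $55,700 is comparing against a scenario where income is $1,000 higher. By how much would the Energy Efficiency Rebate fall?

At $55,700 — income exceeds $47,900 by $7,800, which is 7 full-or-partial $1,250 increments; reduction = 7 × $35 = $245, leaving $2,415.
At $56,700 — income exceeds $47,900 by $8,800, which is 8 full-or-partial $1,250 increments; reduction = 8 × $35 = $280, leaving $2,380.
Lost: $2,415 − $2,380 = $35.

$35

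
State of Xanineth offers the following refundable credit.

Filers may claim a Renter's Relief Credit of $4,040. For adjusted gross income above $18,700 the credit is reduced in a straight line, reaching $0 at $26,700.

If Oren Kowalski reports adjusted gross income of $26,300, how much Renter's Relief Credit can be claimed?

$202

Renter's Relief Credit: $26,300 is $7,600 into a $8,000 phase-out range, leaving 400/8,000 of the credit: $4,040 × 400/8,000 = $202.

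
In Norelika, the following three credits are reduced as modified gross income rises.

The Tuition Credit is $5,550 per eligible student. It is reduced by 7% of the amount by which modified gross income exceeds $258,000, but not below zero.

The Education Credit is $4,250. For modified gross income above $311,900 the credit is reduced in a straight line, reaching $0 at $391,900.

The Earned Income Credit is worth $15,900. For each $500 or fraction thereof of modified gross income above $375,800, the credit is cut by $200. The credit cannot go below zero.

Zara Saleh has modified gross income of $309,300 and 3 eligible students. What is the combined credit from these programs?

$33,209

Tuition Credit: base = 3 × $5,550 = $16,650. 7% of the $51,300 excess over $258,000 is $3,591; credit = $16,650 − $3,591 = $13,059.
Education Credit: $309,300 is at or below the $311,900 threshold, so the full $4,250 applies.
Earned Income Credit: $309,300 is at or below the $375,800 threshold, so the full $15,900 applies.
Total: $13,059 + $4,250 + $15,900 = $33,209.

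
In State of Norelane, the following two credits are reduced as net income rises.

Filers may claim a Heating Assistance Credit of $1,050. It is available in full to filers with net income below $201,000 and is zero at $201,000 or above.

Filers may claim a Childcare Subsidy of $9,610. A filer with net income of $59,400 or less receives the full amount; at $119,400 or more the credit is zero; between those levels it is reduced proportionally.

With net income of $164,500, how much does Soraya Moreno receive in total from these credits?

Heating Assistance Credit: $164,500 is below the $201,000 cutoff, so the full $1,050 applies.
Childcare Subsidy: $164,500 is at or above $119,400, so the credit is $0.
Total: $1,050 + $0 = $1,050.

$1,050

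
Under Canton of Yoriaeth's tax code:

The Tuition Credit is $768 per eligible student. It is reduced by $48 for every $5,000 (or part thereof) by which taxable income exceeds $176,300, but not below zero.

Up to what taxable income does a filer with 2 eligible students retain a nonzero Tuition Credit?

$331,300

Full credit = 2 × $768 = $1,536.
After 31 increments the reduction is 31 × $48 = $1,488, leaving $48; one more increment wipes it out. Increment 31 ends at excess 31 × $5,000 = $155,000, so the highest qualifying income is $176,300 + $155,000 = $331,300.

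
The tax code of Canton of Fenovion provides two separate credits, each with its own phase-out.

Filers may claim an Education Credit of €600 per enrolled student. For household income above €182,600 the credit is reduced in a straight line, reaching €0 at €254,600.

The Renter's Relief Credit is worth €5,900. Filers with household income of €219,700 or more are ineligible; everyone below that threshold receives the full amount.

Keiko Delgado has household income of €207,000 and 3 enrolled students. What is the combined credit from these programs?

Education Credit: base = 3 × €600 = €1,800. €207,000 is €24,400 into a €72,000 phase-out range, leaving 47,600/72,000 of the credit: €1,800 × 47,600/72,000 = €1,190.
Renter's Relief Credit: €207,000 is below the €219,700 cutoff, so the full €5,900 applies.
Total: €1,190 + €5,900 = €7,090.

€7,090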